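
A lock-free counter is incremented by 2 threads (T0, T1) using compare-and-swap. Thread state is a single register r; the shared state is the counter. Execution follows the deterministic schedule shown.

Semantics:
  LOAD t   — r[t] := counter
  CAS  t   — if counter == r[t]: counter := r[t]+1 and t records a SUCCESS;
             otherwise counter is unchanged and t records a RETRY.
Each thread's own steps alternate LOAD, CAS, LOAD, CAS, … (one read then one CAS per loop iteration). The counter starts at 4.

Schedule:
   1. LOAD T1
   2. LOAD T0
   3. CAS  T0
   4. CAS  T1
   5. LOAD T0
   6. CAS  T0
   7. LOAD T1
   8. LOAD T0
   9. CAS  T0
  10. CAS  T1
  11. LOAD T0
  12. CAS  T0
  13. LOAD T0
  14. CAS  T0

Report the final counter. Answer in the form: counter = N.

#1 T1 reads 4
#2 T0 reads 4
#3 T0 CAS(4→5) writes; counter now 5
#4 T1 CAS(4→5) fails; counter now 5
#5 T0 reads 5
#6 T0 CAS(5→6) writes; counter now 6
#7 T1 reads 6
#8 T0 reads 6
#9 T0 CAS(6→7) writes; counter now 7
#10 T1 CAS(6→7) fails; counter now 7
#11 T0 reads 7
#12 T0 CAS(7→8) writes; counter now 8
#13 T0 reads 8
#14 T0 CAS(8→9) writes; counter now 9

counter = 9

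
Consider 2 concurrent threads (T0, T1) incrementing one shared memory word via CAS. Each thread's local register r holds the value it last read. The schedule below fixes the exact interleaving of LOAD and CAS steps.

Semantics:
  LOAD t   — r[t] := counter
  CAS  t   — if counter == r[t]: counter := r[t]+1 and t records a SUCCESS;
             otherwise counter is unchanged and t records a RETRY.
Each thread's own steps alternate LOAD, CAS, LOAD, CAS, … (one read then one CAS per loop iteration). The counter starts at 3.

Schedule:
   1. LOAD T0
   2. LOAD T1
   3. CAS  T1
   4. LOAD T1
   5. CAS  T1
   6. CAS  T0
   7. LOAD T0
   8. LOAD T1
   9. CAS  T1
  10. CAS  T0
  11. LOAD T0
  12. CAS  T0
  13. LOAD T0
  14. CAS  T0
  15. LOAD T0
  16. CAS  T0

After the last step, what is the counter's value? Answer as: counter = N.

T0 LOAD — after: cnt=3, r=3 — load
T1 LOAD — after: cnt=3, r=3 — load
T1 CAS — after: cnt=4, r=3 — ok
T1 LOAD — after: cnt=4, r=4 — load
T1 CAS — after: cnt=5, r=4 — ok
T0 CAS — after: cnt=5, r=3 — retry
T0 LOAD — after: cnt=5, r=5 — load
T1 LOAD — after: cnt=5, r=5 — load
T1 CAS — after: cnt=6, r=5 — ok
T0 CAS — after: cnt=6, r=5 — retry
T0 LOAD — after: cnt=6, r=6 — load
T0 CAS — after: cnt=7, r=6 — ok
T0 LOAD — after: cnt=7, r=7 — load
T0 CAS — after: cnt=8, r=7 — ok
T0 LOAD — after: cnt=8, r=8 — load
T0 CAS — after: cnt=9, r=8 — ok

counter = 9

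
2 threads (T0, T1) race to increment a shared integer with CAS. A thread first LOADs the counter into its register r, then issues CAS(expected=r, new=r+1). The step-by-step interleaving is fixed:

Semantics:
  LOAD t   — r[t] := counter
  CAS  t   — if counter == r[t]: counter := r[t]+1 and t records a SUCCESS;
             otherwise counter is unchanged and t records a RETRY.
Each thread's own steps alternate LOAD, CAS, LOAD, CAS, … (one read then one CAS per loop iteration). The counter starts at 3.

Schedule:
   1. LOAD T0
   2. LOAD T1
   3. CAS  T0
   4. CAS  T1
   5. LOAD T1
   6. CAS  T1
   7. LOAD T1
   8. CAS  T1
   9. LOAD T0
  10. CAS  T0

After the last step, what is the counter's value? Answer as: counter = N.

counter = 7

#1 T0 reads 3
#2 T1 reads 3
#3 T0 CAS(3→4) writes; counter now 4
#4 T1 CAS(3→4) fails; counter now 4
#5 T1 reads 4
#6 T1 CAS(4→5) writes; counter now 5
#7 T1 reads 5
#8 T1 CAS(5→6) writes; counter now 6
#9 T0 reads 6
#10 T0 CAS(6→7) writes; counter now 7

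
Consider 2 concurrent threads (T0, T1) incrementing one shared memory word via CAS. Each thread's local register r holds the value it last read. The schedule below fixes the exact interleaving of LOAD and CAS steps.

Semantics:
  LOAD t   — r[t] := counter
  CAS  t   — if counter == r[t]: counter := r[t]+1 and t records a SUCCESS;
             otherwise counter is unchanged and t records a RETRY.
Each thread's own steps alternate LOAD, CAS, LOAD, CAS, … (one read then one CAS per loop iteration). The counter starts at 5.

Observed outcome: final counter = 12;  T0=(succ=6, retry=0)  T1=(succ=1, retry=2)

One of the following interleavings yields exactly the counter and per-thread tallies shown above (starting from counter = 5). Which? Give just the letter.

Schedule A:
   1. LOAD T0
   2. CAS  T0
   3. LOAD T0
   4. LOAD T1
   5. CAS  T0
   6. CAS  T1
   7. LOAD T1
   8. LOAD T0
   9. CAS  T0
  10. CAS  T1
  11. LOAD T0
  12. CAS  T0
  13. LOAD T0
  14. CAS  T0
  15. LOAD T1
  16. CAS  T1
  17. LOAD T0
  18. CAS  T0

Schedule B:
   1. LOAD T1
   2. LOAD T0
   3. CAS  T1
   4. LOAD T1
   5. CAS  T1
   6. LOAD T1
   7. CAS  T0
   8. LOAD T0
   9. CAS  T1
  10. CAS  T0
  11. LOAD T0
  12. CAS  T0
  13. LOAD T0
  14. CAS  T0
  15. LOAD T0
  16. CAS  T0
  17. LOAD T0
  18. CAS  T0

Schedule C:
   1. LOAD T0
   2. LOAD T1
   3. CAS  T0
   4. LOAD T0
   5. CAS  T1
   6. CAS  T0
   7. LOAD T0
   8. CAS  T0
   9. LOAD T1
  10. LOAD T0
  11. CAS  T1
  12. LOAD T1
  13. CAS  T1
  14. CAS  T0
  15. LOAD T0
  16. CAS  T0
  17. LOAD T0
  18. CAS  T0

A

Simulating candidate A:
T0 LOAD — after: cnt=5, r=5 — load
T0 CAS — after: cnt=6, r=5 — ok
T0 LOAD — after: cnt=6, r=6 — load
T1 LOAD — after: cnt=6, r=6 — load
T0 CAS — after: cnt=7, r=6 — ok
T1 CAS — after: cnt=7, r=6 — retry
T1 LOAD — after: cnt=7, r=7 — load
T0 LOAD — after: cnt=7, r=7 — load
T0 CAS — after: cnt=8, r=7 — ok
T1 CAS — after: cnt=8, r=7 — retry
T0 LOAD — after: cnt=8, r=8 — load
T0 CAS — after: cnt=9, r=8 — ok
T0 LOAD — after: cnt=9, r=9 — load
T0 CAS — after: cnt=10, r=9 — ok
T1 LOAD — after: cnt=10, r=10 — load
T1 CAS — after: cnt=11, r=10 — ok
T0 LOAD — after: cnt=11, r=11 — load
T0 CAS — after: cnt=12, r=11 — ok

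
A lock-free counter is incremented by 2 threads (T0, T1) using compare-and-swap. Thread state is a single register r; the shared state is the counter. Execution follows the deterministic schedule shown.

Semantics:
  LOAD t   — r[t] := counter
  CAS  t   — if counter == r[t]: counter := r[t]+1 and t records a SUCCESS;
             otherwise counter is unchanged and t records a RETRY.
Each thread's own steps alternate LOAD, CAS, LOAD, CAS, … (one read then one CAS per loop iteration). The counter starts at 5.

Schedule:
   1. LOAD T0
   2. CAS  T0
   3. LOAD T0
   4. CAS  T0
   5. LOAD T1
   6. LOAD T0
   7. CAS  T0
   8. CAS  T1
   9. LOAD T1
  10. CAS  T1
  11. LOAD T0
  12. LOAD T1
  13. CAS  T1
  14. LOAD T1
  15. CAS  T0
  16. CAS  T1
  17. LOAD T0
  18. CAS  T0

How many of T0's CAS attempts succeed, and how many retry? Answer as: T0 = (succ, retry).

1. LOAD T0 → mem=5 r[T0]=5 [LOAD]
2. CAS T0 → mem=6 r[T0]=5 [OK]
3. LOAD T0 → mem=6 r[T0]=6 [LOAD]
4. CAS T0 → mem=7 r[T0]=6 [OK]
5. LOAD T1 → mem=7 r[T1]=7 [LOAD]
6. LOAD T0 → mem=7 r[T0]=7 [LOAD]
7. CAS T0 → mem=8 r[T0]=7 [OK]
8. CAS T1 → mem=8 r[T1]=7 [RETRY]
9. LOAD T1 → mem=8 r[T1]=8 [LOAD]
10. CAS T1 → mem=9 r[T1]=8 [OK]
11. LOAD T0 → mem=9 r[T0]=9 [LOAD]
12. LOAD T1 → mem=9 r[T1]=9 [LOAD]
13. CAS T1 → mem=10 r[T1]=9 [OK]
14. LOAD T1 → mem=10 r[T1]=10 [LOAD]
15. CAS T0 → mem=10 r[T0]=9 [RETRY]
16. CAS T1 → mem=11 r[T1]=10 [OK]
17. LOAD T0 → mem=11 r[T0]=11 [LOAD]
18. CAS T0 → mem=12 r[T0]=11 [OK]

T0 = (4, 1)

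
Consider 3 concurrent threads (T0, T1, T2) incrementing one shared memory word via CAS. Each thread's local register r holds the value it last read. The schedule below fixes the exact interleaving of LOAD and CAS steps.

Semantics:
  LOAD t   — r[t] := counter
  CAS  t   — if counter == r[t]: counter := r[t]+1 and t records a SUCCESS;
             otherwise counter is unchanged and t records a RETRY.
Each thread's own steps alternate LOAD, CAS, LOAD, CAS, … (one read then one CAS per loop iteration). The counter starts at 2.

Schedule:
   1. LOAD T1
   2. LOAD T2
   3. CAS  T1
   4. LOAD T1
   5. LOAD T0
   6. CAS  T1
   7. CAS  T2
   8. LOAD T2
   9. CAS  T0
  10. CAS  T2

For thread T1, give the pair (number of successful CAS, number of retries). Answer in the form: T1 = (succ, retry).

[1] T1.load  rd  (counter 2, T1.r 2)
[2] T2.load  rd  (counter 2, T2.r 2)
[3] T1.cas  hit  (counter 3, T1.r 2)
[4] T1.load  rd  (counter 3, T1.r 3)
[5] T0.load  rd  (counter 3, T0.r 3)
[6] T1.cas  hit  (counter 4, T1.r 3)
[7] T2.cas  miss  (counter 4, T2.r 2)
[8] T2.load  rd  (counter 4, T2.r 4)
[9] T0.cas  miss  (counter 4, T0.r 3)
[10] T2.cas  hit  (counter 5, T2.r 4)

T1 = (2, 0)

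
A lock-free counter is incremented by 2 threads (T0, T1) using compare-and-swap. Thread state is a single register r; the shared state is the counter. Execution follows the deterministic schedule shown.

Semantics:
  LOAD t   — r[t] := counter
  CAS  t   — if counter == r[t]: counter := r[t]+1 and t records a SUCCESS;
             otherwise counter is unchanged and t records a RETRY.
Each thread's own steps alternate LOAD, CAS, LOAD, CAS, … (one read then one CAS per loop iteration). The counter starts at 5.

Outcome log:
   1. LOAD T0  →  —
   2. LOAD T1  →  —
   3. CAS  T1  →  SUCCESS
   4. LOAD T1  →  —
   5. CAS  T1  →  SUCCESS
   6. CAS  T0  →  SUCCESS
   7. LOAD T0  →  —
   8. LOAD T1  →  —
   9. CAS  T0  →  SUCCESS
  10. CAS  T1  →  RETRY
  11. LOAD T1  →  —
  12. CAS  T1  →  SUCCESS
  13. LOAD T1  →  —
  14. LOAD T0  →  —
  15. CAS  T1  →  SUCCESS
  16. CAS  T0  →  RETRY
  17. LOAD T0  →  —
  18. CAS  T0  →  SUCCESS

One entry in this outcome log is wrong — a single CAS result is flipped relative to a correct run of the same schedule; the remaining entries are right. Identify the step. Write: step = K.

step = 6

Reference trace:
T0 LOAD — after: cnt=5, r=5 — load
T1 LOAD — after: cnt=5, r=5 — load
T1 CAS — after: cnt=6, r=5 — ok
T1 LOAD — after: cnt=6, r=6 — load
T1 CAS — after: cnt=7, r=6 — ok
T0 CAS — after: cnt=7, r=5 — retry
T0 LOAD — after: cnt=7, r=7 — load
T1 LOAD — after: cnt=7, r=7 — load
T0 CAS — after: cnt=8, r=7 — ok
T1 CAS — after: cnt=8, r=7 — retry
T1 LOAD — after: cnt=8, r=8 — load
T1 CAS — after: cnt=9, r=8 — ok
T1 LOAD — after: cnt=9, r=9 — load
T0 LOAD — after: cnt=9, r=9 — load
T1 CAS — after: cnt=10, r=9 — ok
T0 CAS — after: cnt=10, r=9 — retry
T0 LOAD — after: cnt=10, r=10 — load
T0 CAS — after: cnt=11, r=10 — ok
Mismatch at 6.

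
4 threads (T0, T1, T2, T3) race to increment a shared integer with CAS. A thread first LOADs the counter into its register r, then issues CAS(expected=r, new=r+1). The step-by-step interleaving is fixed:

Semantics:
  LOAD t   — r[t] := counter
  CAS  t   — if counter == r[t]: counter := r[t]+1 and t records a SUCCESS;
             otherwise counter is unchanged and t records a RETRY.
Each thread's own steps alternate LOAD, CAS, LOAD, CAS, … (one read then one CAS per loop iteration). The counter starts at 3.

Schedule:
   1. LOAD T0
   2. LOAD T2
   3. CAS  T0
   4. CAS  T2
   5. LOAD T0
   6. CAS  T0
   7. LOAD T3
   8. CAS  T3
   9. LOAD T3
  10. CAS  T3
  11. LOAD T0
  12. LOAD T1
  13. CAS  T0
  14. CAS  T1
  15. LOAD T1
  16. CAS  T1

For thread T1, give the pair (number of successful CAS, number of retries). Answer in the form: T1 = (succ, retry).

#1 T0 reads 3
#2 T2 reads 3
#3 T0 CAS(3→4) writes; counter now 4
#4 T2 CAS(3→4) fails; counter now 4
#5 T0 reads 4
#6 T0 CAS(4→5) writes; counter now 5
#7 T3 reads 5
#8 T3 CAS(5→6) writes; counter now 6
#9 T3 reads 6
#10 T3 CAS(6→7) writes; counter now 7
#11 T0 reads 7
#12 T1 reads 7
#13 T0 CAS(7→8) writes; counter now 8
#14 T1 CAS(7→8) fails; counter now 8
#15 T1 reads 8
#16 T1 CAS(8→9) writes; counter now 9

T1 = (1, 1)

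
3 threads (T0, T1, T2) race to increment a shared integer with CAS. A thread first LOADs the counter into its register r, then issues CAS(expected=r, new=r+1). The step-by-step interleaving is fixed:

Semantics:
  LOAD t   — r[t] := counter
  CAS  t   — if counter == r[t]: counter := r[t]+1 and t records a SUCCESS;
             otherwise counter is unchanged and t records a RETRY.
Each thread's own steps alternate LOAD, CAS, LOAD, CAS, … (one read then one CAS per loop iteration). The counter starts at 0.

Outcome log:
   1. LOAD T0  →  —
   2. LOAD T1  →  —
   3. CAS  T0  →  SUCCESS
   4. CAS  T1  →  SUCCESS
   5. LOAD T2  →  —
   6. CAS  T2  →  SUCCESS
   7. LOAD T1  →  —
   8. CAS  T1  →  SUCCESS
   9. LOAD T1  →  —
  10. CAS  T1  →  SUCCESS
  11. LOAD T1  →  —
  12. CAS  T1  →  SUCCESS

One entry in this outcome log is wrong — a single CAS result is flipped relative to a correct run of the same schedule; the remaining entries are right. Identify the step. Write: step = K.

Correct run:
T0 LOAD — after: cnt=0, r=0 — load
T1 LOAD — after: cnt=0, r=0 — load
T0 CAS — after: cnt=1, r=0 — ok
T1 CAS — after: cnt=1, r=0 — retry
T2 LOAD — after: cnt=1, r=1 — load
T2 CAS — after: cnt=2, r=1 — ok
T1 LOAD — after: cnt=2, r=2 — load
T1 CAS — after: cnt=3, r=2 — ok
T1 LOAD — after: cnt=3, r=3 — load
T1 CAS — after: cnt=4, r=3 — ok
T1 LOAD — after: cnt=4, r=4 — load
T1 CAS — after: cnt=5, r=4 — ok
Log disagrees first at step 4.

step = 4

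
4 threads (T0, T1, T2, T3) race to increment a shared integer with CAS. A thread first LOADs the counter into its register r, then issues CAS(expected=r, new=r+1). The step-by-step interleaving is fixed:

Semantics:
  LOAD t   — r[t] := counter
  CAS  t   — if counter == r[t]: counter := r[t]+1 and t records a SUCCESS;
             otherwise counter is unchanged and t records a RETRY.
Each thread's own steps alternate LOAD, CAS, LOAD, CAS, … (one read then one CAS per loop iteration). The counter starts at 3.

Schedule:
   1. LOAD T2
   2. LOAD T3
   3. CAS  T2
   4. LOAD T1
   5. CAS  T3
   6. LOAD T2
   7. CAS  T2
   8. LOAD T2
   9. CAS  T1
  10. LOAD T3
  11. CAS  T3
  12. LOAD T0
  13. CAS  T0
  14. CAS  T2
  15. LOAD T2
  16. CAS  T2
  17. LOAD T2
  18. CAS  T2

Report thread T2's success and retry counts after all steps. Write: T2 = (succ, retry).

T2 = (4, 1)

   1) LOAD T2:  M=3  r_T2=3
   2) LOAD T3:  M=3  r_T3=3
   3) CAS  T2:  M=4  r_T2=3 ✓
   4) LOAD T1:  M=4  r_T1=4
   5) CAS  T3:  M=4  r_T3=3 ✗
   6) LOAD T2:  M=4  r_T2=4
   7) CAS  T2:  M=5  r_T2=4 ✓
   8) LOAD T2:  M=5  r_T2=5
   9) CAS  T1:  M=5  r_T1=4 ✗
  10) LOAD T3:  M=5  r_T3=5
  11) CAS  T3:  M=6  r_T3=5 ✓
  12) LOAD T0:  M=6  r_T0=6
  13) CAS  T0:  M=7  r_T0=6 ✓
  14) CAS  T2:  M=7  r_T2=5 ✗
  15) LOAD T2:  M=7  r_T2=7
  16) CAS  T2:  M=8  r_T2=7 ✓
  17) LOAD T2:  M=8  r_T2=8
  18) CAS  T2:  M=9  r_T2=8 ✓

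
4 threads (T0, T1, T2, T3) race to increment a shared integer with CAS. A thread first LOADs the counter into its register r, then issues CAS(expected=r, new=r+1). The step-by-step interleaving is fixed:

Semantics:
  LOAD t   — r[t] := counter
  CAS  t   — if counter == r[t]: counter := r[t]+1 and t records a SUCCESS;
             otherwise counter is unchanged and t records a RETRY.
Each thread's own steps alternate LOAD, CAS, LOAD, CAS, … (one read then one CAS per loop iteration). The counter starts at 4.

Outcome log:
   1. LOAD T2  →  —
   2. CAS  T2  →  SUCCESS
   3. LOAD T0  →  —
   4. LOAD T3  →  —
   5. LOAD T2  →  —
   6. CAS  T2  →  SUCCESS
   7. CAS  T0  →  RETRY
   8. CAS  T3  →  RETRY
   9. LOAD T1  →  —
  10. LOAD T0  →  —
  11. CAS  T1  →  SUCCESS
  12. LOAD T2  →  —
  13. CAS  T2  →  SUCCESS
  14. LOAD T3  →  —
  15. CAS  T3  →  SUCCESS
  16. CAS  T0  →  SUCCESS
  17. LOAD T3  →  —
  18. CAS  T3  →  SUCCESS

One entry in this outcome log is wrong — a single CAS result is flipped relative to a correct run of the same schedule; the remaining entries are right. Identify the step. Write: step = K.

Reference trace:
1. LOAD T2 → mem=4 r[T2]=4 [LOAD]
2. CAS T2 → mem=5 r[T2]=4 [OK]
3. LOAD T0 → mem=5 r[T0]=5 [LOAD]
4. LOAD T3 → mem=5 r[T3]=5 [LOAD]
5. LOAD T2 → mem=5 r[T2]=5 [LOAD]
6. CAS T2 → mem=6 r[T2]=5 [OK]
7. CAS T0 → mem=6 r[T0]=5 [RETRY]
8. CAS T3 → mem=6 r[T3]=5 [RETRY]
9. LOAD T1 → mem=6 r[T1]=6 [LOAD]
10. LOAD T0 → mem=6 r[T0]=6 [LOAD]
11. CAS T1 → mem=7 r[T1]=6 [OK]
12. LOAD T2 → mem=7 r[T2]=7 [LOAD]
13. CAS T2 → mem=8 r[T2]=7 [OK]
14. LOAD T3 → mem=8 r[T3]=8 [LOAD]
15. CAS T3 → mem=9 r[T3]=8 [OK]
16. CAS T0 → mem=9 r[T0]=6 [RETRY]
17. LOAD T3 → mem=9 r[T3]=9 [LOAD]
18. CAS T3 → mem=10 r[T3]=9 [OK]
Log disagrees first at step 16.

step = 16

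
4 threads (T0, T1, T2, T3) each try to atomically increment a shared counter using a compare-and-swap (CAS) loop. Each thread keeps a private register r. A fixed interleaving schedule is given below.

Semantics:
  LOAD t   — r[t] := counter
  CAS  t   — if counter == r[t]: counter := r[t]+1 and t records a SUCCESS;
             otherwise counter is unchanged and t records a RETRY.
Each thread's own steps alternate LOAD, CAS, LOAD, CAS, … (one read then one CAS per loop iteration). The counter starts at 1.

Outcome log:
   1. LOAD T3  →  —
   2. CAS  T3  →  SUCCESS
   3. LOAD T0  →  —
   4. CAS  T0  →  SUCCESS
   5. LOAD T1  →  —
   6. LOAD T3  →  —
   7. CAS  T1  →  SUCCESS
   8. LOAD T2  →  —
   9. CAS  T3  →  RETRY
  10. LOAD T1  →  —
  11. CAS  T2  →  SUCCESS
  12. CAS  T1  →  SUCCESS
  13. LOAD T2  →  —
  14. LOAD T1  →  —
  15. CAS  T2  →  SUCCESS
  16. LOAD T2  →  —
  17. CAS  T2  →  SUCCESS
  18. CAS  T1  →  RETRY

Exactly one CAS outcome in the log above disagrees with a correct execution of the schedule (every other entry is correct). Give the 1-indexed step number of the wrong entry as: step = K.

Re-executing:
#1 T3 reads 1
#2 T3 CAS(1→2) writes; counter now 2
#3 T0 reads 2
#4 T0 CAS(2→3) writes; counter now 3
#5 T1 reads 3
#6 T3 reads 3
#7 T1 CAS(3→4) writes; counter now 4
#8 T2 reads 4
#9 T3 CAS(3→4) fails; counter now 4
#10 T1 reads 4
#11 T2 CAS(4→5) writes; counter now 5
#12 T1 CAS(4→5) fails; counter now 5
#13 T2 reads 5
#14 T1 reads 5
#15 T2 CAS(5→6) writes; counter now 6
#16 T2 reads 6
#17 T2 CAS(6→7) writes; counter now 7
#18 T1 CAS(5→6) fails; counter now 7
Mismatch at 12.

step = 12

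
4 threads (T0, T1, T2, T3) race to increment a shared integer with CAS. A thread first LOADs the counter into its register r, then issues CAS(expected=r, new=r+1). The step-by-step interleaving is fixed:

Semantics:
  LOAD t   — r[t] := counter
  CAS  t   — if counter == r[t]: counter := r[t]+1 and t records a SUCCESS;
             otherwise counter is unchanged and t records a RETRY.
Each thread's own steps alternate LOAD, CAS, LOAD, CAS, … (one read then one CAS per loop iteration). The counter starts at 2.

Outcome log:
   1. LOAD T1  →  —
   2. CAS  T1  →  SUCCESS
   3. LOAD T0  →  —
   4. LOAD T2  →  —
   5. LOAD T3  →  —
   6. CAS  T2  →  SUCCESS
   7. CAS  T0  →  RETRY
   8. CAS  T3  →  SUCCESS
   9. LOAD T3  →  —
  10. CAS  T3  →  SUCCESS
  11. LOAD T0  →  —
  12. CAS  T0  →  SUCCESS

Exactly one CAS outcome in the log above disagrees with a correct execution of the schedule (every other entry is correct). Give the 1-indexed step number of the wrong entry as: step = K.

Correct run:
#1 T1 reads 2
#2 T1 CAS(2→3) writes; counter now 3
#3 T0 reads 3
#4 T2 reads 3
#5 T3 reads 3
#6 T2 CAS(3→4) writes; counter now 4
#7 T0 CAS(3→4) fails; counter now 4
#8 T3 CAS(3→4) fails; counter now 4
#9 T3 reads 4
#10 T3 CAS(4→5) writes; counter now 5
#11 T0 reads 5
#12 T0 CAS(5→6) writes; counter now 6
Log disagrees first at step 8.

step = 8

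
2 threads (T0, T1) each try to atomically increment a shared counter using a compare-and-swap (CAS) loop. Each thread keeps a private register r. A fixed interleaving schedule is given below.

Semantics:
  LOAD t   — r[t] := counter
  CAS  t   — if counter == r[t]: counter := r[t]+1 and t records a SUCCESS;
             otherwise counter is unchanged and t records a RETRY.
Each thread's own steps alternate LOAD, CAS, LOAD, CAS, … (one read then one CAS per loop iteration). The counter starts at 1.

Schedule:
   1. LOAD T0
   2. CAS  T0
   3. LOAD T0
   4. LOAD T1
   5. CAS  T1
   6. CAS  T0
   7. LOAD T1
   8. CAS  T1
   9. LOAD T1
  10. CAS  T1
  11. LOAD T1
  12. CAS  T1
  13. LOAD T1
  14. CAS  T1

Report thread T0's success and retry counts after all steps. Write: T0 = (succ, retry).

#1 T0 reads 1
#2 T0 CAS(1→2) writes; counter now 2
#3 T0 reads 2
#4 T1 reads 2
#5 T1 CAS(2→3) writes; counter now 3
#6 T0 CAS(2→3) fails; counter now 3
#7 T1 reads 3
#8 T1 CAS(3→4) writes; counter now 4
#9 T1 reads 4
#10 T1 CAS(4→5) writes; counter now 5
#11 T1 reads 5
#12 T1 CAS(5→6) writes; counter now 6
#13 T1 reads 6
#14 T1 CAS(6→7) writes; counter now 7

T0 = (1, 1)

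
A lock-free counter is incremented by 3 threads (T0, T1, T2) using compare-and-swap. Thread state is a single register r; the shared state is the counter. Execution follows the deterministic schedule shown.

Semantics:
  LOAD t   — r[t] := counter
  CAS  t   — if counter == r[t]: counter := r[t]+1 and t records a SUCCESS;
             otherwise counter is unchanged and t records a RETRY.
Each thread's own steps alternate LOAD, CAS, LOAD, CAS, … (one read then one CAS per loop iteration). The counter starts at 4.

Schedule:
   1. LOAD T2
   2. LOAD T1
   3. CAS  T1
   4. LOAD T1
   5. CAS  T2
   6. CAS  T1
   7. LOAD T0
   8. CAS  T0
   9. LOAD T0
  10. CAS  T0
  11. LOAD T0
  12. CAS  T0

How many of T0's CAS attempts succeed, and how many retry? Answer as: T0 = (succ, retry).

T0 = (3, 0)

   1) LOAD T2:  M=4  r_T2=4
   2) LOAD T1:  M=4  r_T1=4
   3) CAS  T1:  M=5  r_T1=4 ✓
   4) LOAD T1:  M=5  r_T1=5
   5) CAS  T2:  M=5  r_T2=4 ✗
   6) CAS  T1:  M=6  r_T1=5 ✓
   7) LOAD T0:  M=6  r_T0=6
   8) CAS  T0:  M=7  r_T0=6 ✓
   9) LOAD T0:  M=7  r_T0=7
  10) CAS  T0:  M=8  r_T0=7 ✓
  11) LOAD T0:  M=8  r_T0=8
  12) CAS  T0:  M=9  r_T0=8 ✓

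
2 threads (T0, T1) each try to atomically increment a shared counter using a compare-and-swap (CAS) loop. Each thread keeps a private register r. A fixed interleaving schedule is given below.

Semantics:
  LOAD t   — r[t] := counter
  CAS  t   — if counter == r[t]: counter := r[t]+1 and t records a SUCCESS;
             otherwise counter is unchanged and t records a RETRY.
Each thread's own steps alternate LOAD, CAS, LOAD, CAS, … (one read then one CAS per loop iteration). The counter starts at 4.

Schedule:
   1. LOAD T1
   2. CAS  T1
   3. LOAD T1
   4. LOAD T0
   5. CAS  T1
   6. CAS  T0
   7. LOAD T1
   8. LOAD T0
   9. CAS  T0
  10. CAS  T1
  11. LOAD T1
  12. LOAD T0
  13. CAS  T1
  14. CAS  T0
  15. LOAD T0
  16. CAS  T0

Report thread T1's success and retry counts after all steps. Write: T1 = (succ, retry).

   1) LOAD T1:  M=4  r_T1=4
   2) CAS  T1:  M=5  r_T1=4 ✓
   3) LOAD T1:  M=5  r_T1=5
   4) LOAD T0:  M=5  r_T0=5
   5) CAS  T1:  M=6  r_T1=5 ✓
   6) CAS  T0:  M=6  r_T0=5 ✗
   7) LOAD T1:  M=6  r_T1=6
   8) LOAD T0:  M=6  r_T0=6
   9) CAS  T0:  M=7  r_T0=6 ✓
  10) CAS  T1:  M=7  r_T1=6 ✗
  11) LOAD T1:  M=7  r_T1=7
  12) LOAD T0:  M=7  r_T0=7
  13) CAS  T1:  M=8  r_T1=7 ✓
  14) CAS  T0:  M=8  r_T0=7 ✗
  15) LOAD T0:  M=8  r_T0=8
  16) CAS  T0:  M=9  r_T0=8 ✓

T1 = (3, 1)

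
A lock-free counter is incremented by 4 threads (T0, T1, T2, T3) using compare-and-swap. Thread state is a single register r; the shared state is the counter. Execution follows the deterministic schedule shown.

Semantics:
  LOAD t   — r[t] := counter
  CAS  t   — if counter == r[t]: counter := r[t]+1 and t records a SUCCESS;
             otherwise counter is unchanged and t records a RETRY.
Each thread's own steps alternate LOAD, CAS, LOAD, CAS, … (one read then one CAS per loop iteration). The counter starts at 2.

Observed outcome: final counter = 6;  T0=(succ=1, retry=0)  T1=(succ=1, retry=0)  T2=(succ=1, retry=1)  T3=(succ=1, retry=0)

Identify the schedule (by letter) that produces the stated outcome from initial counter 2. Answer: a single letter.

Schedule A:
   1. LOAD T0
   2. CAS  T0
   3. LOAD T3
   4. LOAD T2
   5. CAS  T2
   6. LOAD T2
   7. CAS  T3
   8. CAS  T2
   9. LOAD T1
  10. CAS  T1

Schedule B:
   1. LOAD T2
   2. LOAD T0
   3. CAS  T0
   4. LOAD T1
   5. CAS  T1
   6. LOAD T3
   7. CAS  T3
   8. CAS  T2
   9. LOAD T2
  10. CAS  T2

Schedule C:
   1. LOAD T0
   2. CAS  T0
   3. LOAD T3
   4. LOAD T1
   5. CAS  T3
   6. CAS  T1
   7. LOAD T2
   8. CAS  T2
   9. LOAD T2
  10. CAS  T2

B

Run B:
[1] T2.load  rd  (counter 2, T2.r 2)
[2] T0.load  rd  (counter 2, T0.r 2)
[3] T0.cas  hit  (counter 3, T0.r 2)
[4] T1.load  rd  (counter 3, T1.r 3)
[5] T1.cas  hit  (counter 4, T1.r 3)
[6] T3.load  rd  (counter 4, T3.r 4)
[7] T3.cas  hit  (counter 5, T3.r 4)
[8] T2.cas  miss  (counter 5, T2.r 2)
[9] T2.load  rd  (counter 5, T2.r 5)
[10] T2.cas  hit  (counter 6, T2.r 5)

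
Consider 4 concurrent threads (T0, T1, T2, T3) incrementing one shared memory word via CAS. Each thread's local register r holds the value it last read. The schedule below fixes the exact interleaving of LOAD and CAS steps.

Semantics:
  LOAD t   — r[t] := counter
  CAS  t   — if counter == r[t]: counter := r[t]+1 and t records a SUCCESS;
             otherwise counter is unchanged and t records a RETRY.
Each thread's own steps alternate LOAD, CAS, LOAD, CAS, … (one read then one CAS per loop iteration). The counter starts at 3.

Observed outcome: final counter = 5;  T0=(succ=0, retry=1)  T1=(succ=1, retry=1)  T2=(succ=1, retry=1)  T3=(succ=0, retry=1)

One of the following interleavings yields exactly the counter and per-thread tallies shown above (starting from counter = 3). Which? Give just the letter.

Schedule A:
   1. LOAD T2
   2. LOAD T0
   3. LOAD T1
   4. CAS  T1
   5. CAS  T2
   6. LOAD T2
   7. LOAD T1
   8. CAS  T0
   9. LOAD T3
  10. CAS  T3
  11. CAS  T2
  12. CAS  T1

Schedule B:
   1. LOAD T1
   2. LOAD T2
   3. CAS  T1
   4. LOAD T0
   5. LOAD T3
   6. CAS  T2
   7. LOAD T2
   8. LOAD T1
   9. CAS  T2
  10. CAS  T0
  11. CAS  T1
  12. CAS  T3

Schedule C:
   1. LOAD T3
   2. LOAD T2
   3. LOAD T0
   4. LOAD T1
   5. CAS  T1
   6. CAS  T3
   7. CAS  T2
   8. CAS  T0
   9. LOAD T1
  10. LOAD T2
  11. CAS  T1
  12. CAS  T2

Simulating candidate B:
#1 T1 reads 3
#2 T2 reads 3
#3 T1 CAS(3→4) writes; counter now 4
#4 T0 reads 4
#5 T3 reads 4
#6 T2 CAS(3→4) fails; counter now 4
#7 T2 reads 4
#8 T1 reads 4
#9 T2 CAS(4→5) writes; counter now 5
#10 T0 CAS(4→5) fails; counter now 5
#11 T1 CAS(4→5) fails; counter now 5
#12 T3 CAS(4→5) fails; counter now 5

B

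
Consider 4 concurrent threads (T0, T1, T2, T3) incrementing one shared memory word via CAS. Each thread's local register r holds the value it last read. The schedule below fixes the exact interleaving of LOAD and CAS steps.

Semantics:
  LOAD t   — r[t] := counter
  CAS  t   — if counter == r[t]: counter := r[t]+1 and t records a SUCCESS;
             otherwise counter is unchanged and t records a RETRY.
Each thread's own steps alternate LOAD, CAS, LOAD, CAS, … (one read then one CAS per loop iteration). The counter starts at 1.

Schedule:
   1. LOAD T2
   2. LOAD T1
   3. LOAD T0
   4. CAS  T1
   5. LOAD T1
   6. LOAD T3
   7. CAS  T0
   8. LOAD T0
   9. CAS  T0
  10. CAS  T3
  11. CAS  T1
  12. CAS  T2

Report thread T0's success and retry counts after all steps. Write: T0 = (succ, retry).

T0 = (1, 1)

step 1: T2 LOAD ⇒ load; ctr=1 reg=1
step 2: T1 LOAD ⇒ load; ctr=1 reg=1
step 3: T0 LOAD ⇒ load; ctr=1 reg=1
step 4: T1 CAS ⇒ ok; ctr=2 reg=1
step 5: T1 LOAD ⇒ load; ctr=2 reg=2
step 6: T3 LOAD ⇒ load; ctr=2 reg=2
step 7: T0 CAS ⇒ retry; ctr=2 reg=1
step 8: T0 LOAD ⇒ load; ctr=2 reg=2
step 9: T0 CAS ⇒ ok; ctr=3 reg=2
step 10: T3 CAS ⇒ retry; ctr=3 reg=2
step 11: T1 CAS ⇒ retry; ctr=3 reg=2
step 12: T2 CAS ⇒ retry; ctr=3 reg=1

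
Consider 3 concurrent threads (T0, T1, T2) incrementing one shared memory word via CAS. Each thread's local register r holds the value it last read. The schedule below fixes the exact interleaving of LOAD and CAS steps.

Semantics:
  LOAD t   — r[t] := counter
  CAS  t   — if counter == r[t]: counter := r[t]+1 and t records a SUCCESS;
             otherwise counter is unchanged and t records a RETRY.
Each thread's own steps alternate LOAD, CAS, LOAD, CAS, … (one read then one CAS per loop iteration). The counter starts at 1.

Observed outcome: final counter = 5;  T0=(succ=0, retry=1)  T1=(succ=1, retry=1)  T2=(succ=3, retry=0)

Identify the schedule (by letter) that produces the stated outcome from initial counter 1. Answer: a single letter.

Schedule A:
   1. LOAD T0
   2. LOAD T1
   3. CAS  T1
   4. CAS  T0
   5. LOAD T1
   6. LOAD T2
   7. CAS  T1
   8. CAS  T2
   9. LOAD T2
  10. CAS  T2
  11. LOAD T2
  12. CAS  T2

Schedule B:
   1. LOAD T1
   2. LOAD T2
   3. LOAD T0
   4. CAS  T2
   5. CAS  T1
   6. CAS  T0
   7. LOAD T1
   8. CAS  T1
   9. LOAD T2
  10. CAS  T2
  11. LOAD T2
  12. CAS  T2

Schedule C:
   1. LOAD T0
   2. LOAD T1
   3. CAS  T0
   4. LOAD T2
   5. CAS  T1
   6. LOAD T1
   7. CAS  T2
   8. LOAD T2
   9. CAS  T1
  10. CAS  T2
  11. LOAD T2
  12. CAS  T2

Simulating candidate B:
T1 LOAD — after: cnt=1, r=1 — load
T2 LOAD — after: cnt=1, r=1 — load
T0 LOAD — after: cnt=1, r=1 — load
T2 CAS — after: cnt=2, r=1 — ok
T1 CAS — after: cnt=2, r=1 — retry
T0 CAS — after: cnt=2, r=1 — retry
T1 LOAD — after: cnt=2, r=2 — load
T1 CAS — after: cnt=3, r=2 — ok
T2 LOAD — after: cnt=3, r=3 — load
T2 CAS — after: cnt=4, r=3 — ok
T2 LOAD — after: cnt=4, r=4 — load
T2 CAS — after: cnt=5, r=4 — ok

B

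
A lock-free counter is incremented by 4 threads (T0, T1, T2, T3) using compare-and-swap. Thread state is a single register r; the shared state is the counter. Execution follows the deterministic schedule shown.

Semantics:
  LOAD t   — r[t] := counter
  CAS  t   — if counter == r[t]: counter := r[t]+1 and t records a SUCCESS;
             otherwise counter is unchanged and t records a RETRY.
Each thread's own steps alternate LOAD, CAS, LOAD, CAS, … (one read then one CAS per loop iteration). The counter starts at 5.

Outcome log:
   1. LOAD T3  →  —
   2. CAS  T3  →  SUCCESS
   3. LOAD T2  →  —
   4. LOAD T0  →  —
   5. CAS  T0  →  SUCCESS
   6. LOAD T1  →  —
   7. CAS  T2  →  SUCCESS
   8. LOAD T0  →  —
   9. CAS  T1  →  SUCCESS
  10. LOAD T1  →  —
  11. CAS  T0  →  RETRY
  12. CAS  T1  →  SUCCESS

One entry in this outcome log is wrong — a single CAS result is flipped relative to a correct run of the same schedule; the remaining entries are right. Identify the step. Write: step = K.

Reference trace:
#1 T3 reads 5
#2 T3 CAS(5→6) writes; counter now 6
#3 T2 reads 6
#4 T0 reads 6
#5 T0 CAS(6→7) writes; counter now 7
#6 T1 reads 7
#7 T2 CAS(6→7) fails; counter now 7
#8 T0 reads 7
#9 T1 CAS(7→8) writes; counter now 8
#10 T1 reads 8
#11 T0 CAS(7→8) fails; counter now 8
#12 T1 CAS(8→9) writes; counter now 9
Flip is step 7.

step = 7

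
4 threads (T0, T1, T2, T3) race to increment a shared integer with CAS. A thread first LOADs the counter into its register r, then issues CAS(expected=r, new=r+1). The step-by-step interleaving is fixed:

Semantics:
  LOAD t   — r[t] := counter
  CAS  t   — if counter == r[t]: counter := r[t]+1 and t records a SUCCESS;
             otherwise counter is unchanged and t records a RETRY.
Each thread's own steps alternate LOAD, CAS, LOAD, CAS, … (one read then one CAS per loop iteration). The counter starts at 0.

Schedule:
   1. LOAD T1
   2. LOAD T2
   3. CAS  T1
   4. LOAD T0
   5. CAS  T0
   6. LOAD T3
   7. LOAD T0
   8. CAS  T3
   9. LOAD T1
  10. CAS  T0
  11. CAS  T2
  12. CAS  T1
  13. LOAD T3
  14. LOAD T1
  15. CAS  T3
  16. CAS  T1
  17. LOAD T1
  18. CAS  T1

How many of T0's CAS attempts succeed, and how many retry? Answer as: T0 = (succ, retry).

#1 T1 reads 0
#2 T2 reads 0
#3 T1 CAS(0→1) writes; counter now 1
#4 T0 reads 1
#5 T0 CAS(1→2) writes; counter now 2
#6 T3 reads 2
#7 T0 reads 2
#8 T3 CAS(2→3) writes; counter now 3
#9 T1 reads 3
#10 T0 CAS(2→3) fails; counter now 3
#11 T2 CAS(0→1) fails; counter now 3
#12 T1 CAS(3→4) writes; counter now 4
#13 T3 reads 4
#14 T1 reads 4
#15 T3 CAS(4→5) writes; counter now 5
#16 T1 CAS(4→5) fails; counter now 5
#17 T1 reads 5
#18 T1 CAS(5→6) writes; counter now 6

T0 = (1, 1)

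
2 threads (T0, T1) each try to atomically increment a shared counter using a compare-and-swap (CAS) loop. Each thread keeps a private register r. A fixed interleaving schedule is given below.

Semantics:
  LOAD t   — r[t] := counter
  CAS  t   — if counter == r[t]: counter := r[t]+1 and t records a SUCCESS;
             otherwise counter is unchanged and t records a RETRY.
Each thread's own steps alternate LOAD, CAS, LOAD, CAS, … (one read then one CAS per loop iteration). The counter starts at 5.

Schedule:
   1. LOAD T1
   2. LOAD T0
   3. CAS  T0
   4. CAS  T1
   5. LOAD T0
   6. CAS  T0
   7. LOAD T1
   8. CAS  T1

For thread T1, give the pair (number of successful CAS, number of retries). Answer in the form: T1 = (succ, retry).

T1 = (1, 1)

#1 T1 reads 5
#2 T0 reads 5
#3 T0 CAS(5→6) writes; counter now 6
#4 T1 CAS(5→6) fails; counter now 6
#5 T0 reads 6
#6 T0 CAS(6→7) writes; counter now 7
#7 T1 reads 7
#8 T1 CAS(7→8) writes; counter now 8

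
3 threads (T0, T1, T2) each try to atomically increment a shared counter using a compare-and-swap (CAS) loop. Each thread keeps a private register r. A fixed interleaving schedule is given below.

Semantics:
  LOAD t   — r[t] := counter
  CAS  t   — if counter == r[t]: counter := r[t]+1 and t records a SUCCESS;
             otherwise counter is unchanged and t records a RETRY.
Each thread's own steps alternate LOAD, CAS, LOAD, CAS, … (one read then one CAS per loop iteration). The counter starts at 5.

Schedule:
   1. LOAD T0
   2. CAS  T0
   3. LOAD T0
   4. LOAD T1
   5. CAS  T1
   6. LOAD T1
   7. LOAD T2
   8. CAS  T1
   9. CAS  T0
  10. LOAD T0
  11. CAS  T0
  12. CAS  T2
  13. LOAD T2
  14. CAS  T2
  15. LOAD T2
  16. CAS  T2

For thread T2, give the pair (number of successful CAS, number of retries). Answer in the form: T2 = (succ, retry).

T2 = (2, 1)

step 1: T0 LOAD ⇒ load; ctr=5 reg=5
step 2: T0 CAS ⇒ ok; ctr=6 reg=5
step 3: T0 LOAD ⇒ load; ctr=6 reg=6
step 4: T1 LOAD ⇒ load; ctr=6 reg=6
step 5: T1 CAS ⇒ ok; ctr=7 reg=6
step 6: T1 LOAD ⇒ load; ctr=7 reg=7
step 7: T2 LOAD ⇒ load; ctr=7 reg=7
step 8: T1 CAS ⇒ ok; ctr=8 reg=7
step 9: T0 CAS ⇒ retry; ctr=8 reg=6
step 10: T0 LOAD ⇒ load; ctr=8 reg=8
step 11: T0 CAS ⇒ ok; ctr=9 reg=8
step 12: T2 CAS ⇒ retry; ctr=9 reg=7
step 13: T2 LOAD ⇒ load; ctr=9 reg=9
step 14: T2 CAS ⇒ ok; ctr=10 reg=9
step 15: T2 LOAD ⇒ load; ctr=10 reg=10
step 16: T2 CAS ⇒ ok; ctr=11 reg=10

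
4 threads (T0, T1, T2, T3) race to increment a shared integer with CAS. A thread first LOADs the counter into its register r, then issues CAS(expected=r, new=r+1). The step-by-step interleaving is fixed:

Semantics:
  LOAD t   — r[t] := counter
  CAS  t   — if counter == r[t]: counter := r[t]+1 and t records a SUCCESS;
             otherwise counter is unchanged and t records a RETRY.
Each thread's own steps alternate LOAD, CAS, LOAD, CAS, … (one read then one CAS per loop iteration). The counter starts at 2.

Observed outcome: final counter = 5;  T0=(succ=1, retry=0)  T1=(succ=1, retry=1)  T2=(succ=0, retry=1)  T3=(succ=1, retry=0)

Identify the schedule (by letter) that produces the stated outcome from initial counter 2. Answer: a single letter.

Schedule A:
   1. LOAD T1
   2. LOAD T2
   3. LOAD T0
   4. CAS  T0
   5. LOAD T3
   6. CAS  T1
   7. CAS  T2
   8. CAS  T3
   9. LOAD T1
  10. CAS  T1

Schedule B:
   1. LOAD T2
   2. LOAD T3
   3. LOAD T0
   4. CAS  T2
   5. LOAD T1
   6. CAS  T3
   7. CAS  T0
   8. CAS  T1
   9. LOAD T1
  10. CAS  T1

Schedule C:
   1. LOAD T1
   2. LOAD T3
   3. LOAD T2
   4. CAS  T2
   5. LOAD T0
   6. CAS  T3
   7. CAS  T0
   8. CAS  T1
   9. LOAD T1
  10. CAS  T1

A

Tracing schedule A:
#1 T1 reads 2
#2 T2 reads 2
#3 T0 reads 2
#4 T0 CAS(2→3) writes; counter now 3
#5 T3 reads 3
#6 T1 CAS(2→3) fails; counter now 3
#7 T2 CAS(2→3) fails; counter now 3
#8 T3 CAS(3→4) writes; counter now 4
#9 T1 reads 4
#10 T1 CAS(4→5) writes; counter now 5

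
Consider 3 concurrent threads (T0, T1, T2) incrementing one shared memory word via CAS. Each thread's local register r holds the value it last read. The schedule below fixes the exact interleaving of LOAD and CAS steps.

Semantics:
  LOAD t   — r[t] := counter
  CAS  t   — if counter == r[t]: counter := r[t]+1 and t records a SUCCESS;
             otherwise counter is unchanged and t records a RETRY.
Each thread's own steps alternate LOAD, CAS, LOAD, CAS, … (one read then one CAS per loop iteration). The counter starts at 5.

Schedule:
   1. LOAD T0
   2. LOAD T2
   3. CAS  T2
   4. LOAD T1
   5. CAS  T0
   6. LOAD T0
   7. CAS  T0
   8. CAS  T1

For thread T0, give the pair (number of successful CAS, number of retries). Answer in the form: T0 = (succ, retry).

step 1: T0 LOAD ⇒ load; ctr=5 reg=5
step 2: T2 LOAD ⇒ load; ctr=5 reg=5
step 3: T2 CAS ⇒ ok; ctr=6 reg=5
step 4: T1 LOAD ⇒ load; ctr=6 reg=6
step 5: T0 CAS ⇒ retry; ctr=6 reg=5
step 6: T0 LOAD ⇒ load; ctr=6 reg=6
step 7: T0 CAS ⇒ ok; ctr=7 reg=6
step 8: T1 CAS ⇒ retry; ctr=7 reg=6

T0 = (1, 1)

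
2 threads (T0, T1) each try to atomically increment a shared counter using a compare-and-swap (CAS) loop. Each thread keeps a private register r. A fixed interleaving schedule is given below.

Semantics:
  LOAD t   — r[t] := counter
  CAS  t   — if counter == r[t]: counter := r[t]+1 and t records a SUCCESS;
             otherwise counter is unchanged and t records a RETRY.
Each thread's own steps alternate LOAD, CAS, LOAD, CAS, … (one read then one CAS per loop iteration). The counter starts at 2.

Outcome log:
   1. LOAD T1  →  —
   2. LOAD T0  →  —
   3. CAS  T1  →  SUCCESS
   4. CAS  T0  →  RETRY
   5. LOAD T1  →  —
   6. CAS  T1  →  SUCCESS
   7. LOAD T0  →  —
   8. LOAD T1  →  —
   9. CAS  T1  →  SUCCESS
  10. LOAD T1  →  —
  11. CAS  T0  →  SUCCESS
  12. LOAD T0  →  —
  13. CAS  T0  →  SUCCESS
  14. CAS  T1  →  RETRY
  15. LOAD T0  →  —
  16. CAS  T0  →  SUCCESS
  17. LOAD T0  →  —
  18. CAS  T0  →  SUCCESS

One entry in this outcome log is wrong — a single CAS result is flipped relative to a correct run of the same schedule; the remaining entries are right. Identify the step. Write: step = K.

step = 11

Correct run:
step 1: T1 LOAD ⇒ load; ctr=2 reg=2
step 2: T0 LOAD ⇒ load; ctr=2 reg=2
step 3: T1 CAS ⇒ ok; ctr=3 reg=2
step 4: T0 CAS ⇒ retry; ctr=3 reg=2
step 5: T1 LOAD ⇒ load; ctr=3 reg=3
step 6: T1 CAS ⇒ ok; ctr=4 reg=3
step 7: T0 LOAD ⇒ load; ctr=4 reg=4
step 8: T1 LOAD ⇒ load; ctr=4 reg=4
step 9: T1 CAS ⇒ ok; ctr=5 reg=4
step 10: T1 LOAD ⇒ load; ctr=5 reg=5
step 11: T0 CAS ⇒ retry; ctr=5 reg=4
step 12: T0 LOAD ⇒ load; ctr=5 reg=5
step 13: T0 CAS ⇒ ok; ctr=6 reg=5
step 14: T1 CAS ⇒ retry; ctr=6 reg=5
step 15: T0 LOAD ⇒ load; ctr=6 reg=6
step 16: T0 CAS ⇒ ok; ctr=7 reg=6
step 17: T0 LOAD ⇒ load; ctr=7 reg=7
step 18: T0 CAS ⇒ ok; ctr=8 reg=7
Mismatch at 11.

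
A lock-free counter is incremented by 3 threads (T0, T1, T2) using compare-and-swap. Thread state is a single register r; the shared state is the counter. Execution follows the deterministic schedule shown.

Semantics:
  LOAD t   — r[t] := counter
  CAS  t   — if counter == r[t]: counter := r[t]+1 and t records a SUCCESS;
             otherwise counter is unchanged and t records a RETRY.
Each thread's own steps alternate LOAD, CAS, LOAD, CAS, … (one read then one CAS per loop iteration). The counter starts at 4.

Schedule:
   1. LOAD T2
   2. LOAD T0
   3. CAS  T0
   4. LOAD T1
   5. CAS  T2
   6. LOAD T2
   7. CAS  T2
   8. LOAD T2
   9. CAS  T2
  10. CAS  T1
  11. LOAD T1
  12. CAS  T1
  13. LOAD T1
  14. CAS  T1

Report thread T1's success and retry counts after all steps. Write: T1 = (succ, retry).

T1 = (2, 1)

   1) LOAD T2:  M=4  r_T2=4
   2) LOAD T0:  M=4  r_T0=4
   3) CAS  T0:  M=5  r_T0=4 ✓
   4) LOAD T1:  M=5  r_T1=5
   5) CAS  T2:  M=5  r_T2=4 ✗
   6) LOAD T2:  M=5  r_T2=5
   7) CAS  T2:  M=6  r_T2=5 ✓
   8) LOAD T2:  M=6  r_T2=6
   9) CAS  T2:  M=7  r_T2=6 ✓
  10) CAS  T1:  M=7  r_T1=5 ✗
  11) LOAD T1:  M=7  r_T1=7
  12) CAS  T1:  M=8  r_T1=7 ✓
  13) LOAD T1:  M=8  r_T1=8
  14) CAS  T1:  M=9  r_T1=8 ✓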